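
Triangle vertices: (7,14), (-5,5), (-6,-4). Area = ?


7*(5+ 4) = 63
-5*(-4-14) = 90
-6*(14-5) = -54
sum = 99
Area = |99|/2 = 49.5000

49.5000 sq units


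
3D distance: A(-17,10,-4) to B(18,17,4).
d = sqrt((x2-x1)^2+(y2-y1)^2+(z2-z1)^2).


dx=35, dy=7, dz=8
d = sqrt(1225+49+64) = sqrt(1338) = 36.5787

36.5787


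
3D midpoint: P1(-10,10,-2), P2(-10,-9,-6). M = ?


Mx = (-10- 10)/2 = -10.0000
My = (10- 9)/2 = 0.5000
Mz = (-2- 6)/2 = -4.0000

M = (-10.0000, 0.5000, -4.0000)


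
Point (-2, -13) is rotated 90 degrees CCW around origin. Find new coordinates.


cos(90) = 0, sin(90) = 1
x' = -2*0 + 13*1 = 13
y' = -2*1 - 13*0 = -2

(13, -2)


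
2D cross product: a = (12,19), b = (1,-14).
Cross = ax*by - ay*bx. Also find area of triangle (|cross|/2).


cross = 12*(-14) - 19*1 = -168 - 19 = -187
Triangle area = |-187|/2 = 187/2 = 93.5000

cross = -187, triangle area = 93.5000


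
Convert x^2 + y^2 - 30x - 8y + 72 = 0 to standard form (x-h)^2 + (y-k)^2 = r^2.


h = -D/2 = 30/2 = 15
k = -E/2 = 8/2 = 4
r^2 = h^2 + k^2 - F = 225 + 16 - 72 = 169
r = 13

Center (15, 4), radius = 13


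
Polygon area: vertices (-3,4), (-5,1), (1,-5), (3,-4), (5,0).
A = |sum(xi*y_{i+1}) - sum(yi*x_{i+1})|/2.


sum(xi*y_{i+1}) = -3*1 - 5*(-5) + 1*(-4) + 3*0 + 5*4 = 38
sum(yi*x_{i+1}) = 4*(-5) + 1*1 - 5*3 - 4*5 + 0*(-3) = -54
Area = |38 + 54|/2 = 92/2 = 46.0000

46.0000 sq units


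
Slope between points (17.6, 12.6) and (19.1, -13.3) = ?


dy = -13.3 - 12.6 = -25.9
dx = 19.1 - 17.6 = 1.5
m = -25.9/1.5 = -17.2667

m = -17.2667


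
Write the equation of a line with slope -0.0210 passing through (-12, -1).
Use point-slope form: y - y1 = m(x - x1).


y + 1 = -0.0210(x + 12)
y = -0.0210x - 1 + 0.0210*(-12)
y = -0.0210x - 1.2520

y = -0.0210x - 1.2520


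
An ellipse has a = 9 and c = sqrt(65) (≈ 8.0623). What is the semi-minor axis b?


b^2 = 9^2 - (sqrt(65))^2 = 81 - 65 = 16
b = sqrt(16) = 4

b = 4


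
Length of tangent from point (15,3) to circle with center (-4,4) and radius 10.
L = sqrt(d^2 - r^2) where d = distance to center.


d = sqrt((15+ 4)^2 + (3-4)^2) = sqrt(361+1) = 19.0263
L = sqrt(362.0000 - 100) = sqrt(262.0000) = 16.1864

16.1864


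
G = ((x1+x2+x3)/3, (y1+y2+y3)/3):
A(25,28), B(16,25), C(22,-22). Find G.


Gx = (25+16+22)/3 = 63/3 = 21.0000
Gy = (28+25- 22)/3 = 31/3 = 10.3333

G = (21.0000, 10.3333)


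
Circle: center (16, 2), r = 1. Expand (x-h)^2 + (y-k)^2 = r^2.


(x-16)^2 + (y-2)^2 = 1^2
D = -2h = -32, E = -2k = -4
F = h^2+k^2-r^2 = 256+4-1 = 259

x^2 + y^2 - 32x - 4y + 259 = 0


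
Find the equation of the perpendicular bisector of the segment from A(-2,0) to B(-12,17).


Midpoint = (-7, 8.5)
Slope of AB = dy/dx = 17/(-10) = -1.7000
Perp slope = -dx/dy = 10/17 = 0.5882
b = My - (perp slope)*Mx = 8.5 + (-10*(-7))/17 = 8.5 + 4.1176 = 12.6176

y = 0.5882x + 12.6176


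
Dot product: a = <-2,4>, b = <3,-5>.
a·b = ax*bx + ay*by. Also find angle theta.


a·b = -2*3 + 4*(-5) = -6 - 20 = -26
|a| = sqrt(4+16) = 4.4721
|b| = sqrt(9+25) = 5.8310
cos(theta) = -26/(sqrt(20)*sqrt(34)) = -26/sqrt(680) = -0.997054
theta = arccos(-26/sqrt(680)) = 175.6013 degrees

a·b = -26, theta = 175.6013 deg


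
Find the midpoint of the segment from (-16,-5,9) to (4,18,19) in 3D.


Mx = (-16+4)/2 = -6.0000
My = (-5+18)/2 = 6.5000
Mz = (9+19)/2 = 14.0000

M = (-6.0000, 6.5000, 14.0000)


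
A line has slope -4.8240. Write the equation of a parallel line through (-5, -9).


Parallel lines have equal slopes.
m2 = -4.8240
b2 = -9 + 4.8240*(-5) = -33.1200

y = -4.8240x - 33.1200


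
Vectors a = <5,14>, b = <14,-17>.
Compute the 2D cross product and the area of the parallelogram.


cross = 5*(-17) - 14*14 = -85 - 196 = -281
Parallelogram area = |-281| = 281

cross = -281, parallelogram area = 281


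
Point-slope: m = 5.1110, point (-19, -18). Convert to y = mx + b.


y + 18 = 5.1110(x + 19)
y = 5.1110x - 18 - 5.1110*(-19)
y = 5.1110x + 79.1090

y = 5.1110x + 79.1090


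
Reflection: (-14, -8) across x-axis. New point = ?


Reflection rule for x-axis: (x, -y)
(-14, -8) -> (-14, 8)

(-14, 8)


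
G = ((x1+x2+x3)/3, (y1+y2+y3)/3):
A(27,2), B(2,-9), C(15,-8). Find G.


Gx = (27+2+15)/3 = 44/3 = 14.6667
Gy = (2- 9- 8)/3 = -15/3 = -5.0000

G = (14.6667, -5.0000)


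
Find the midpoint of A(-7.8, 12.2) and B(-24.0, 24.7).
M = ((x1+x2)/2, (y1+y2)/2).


Mx = (-7.8 - 24.0)/2 = -31.8/2 = -15.9000
My = (12.2 + 24.7)/2 = 36.9/2 = 18.4500

(-15.9000, 18.4500)


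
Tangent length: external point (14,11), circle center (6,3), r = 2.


d = sqrt((14-6)^2 + (11-3)^2) = sqrt(64+64) = 11.3137
L = sqrt(128.0000 - 4) = sqrt(124.0000) = 11.1355

11.1355


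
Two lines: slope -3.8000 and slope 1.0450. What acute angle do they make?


m1-m2 = -4.845
1+m1*m2 = -2.971
tan(theta) = |-4.845/(-2.971)| = 1.630764
theta = arctan(|-4.845/(-2.971)|) = 58.4830 degrees (acute angle)

58.4830 degrees


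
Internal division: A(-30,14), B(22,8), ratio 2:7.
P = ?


Px = (2*22 + 7*(-30))/9 = -166/9 = -18.4444
Py = (2*8 + 7*14)/9 = 114/9 = 12.6667

P = (-18.4444, 12.6667)


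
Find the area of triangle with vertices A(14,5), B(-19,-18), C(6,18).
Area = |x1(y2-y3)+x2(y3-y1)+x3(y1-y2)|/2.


14*(-18-18) = -504
-19*(18-5) = -247
6*(5+ 18) = 138
sum = -613
Area = |-613|/2 = 306.5000

306.5000 sq units


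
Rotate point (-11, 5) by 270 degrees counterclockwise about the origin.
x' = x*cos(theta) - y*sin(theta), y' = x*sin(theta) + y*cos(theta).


cos(270) = 0, sin(270) = -1
x' = -11*0 - 5*(-1) = 5
y' = -11*(-1) + 5*0 = 11

(5, 11)


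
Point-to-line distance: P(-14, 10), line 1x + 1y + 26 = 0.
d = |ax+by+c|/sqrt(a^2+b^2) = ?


|1*(-14) + 1*10 + 26| = |22| = 22
sqrt(1 + 1) = sqrt(2) = 1.4142
d = 22/sqrt(2) = 15.5563

15.5563


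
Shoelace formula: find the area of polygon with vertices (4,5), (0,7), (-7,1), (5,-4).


sum(xi*y_{i+1}) = 4*7 + 0*1 - 7*(-4) + 5*5 = 81
sum(yi*x_{i+1}) = 5*0 + 7*(-7) + 1*5 - 4*4 = -60
Area = |81 + 60|/2 = 141/2 = 70.5000

70.5000 sq units


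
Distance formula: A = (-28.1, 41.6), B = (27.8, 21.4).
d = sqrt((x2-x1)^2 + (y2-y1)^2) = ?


dx = 27.8 + 28.1 = 55.9
dy = 21.4 - 41.6 = -20.2
d = sqrt(3124.81 + 408.04) = sqrt(3532.85) = 59.4378

59.4378


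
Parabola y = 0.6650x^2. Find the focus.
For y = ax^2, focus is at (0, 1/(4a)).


a = 0.6650
4a = 2.6600
focus = (0, 1/2.6600) = (0, 0.3759)

Focus = (0, 0.3759)


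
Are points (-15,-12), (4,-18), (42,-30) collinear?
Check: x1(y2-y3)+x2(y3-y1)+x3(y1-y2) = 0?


-15*(-18+ 30) + 4*(-30+ 12) + 42*(-12+ 18)
= -180 - 72 + 252 = 0

Yes, collinear (determinant = 0)


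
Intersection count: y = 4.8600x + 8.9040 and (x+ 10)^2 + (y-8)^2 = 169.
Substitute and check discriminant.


Substitute y = 4.8600x + 8.9040: (x+ 10)^2 + (4.8600x+8.9040-8)^2 = 169
Expand to Ax^2 + Bx + C = 0, where b-k = 0.904
A = 1+m^2 = 24.6196
B = 2(m(b-k) - h) = 2(4.8600*0.904 + 10) = 28.78688
C = h^2 + (b-k)^2 - r^2 = 100 + 0.817216 - 169 = -68.182784
disc = B^2-4AC = 828.6845 + 6714.5315 = 7543.2160
disc > 0

2 intersection points


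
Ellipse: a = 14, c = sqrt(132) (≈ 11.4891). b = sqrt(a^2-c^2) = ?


b^2 = 14^2 - (sqrt(132))^2 = 196 - 132 = 64
b = sqrt(64) = 8

b = 8


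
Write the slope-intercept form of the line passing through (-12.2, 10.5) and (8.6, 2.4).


m = (-8.1)/(20.8) = -0.3894
b = y1 - m*x1 = 10.5 - (-8.1*(-12.2))/(20.8) = 10.5 - 4.7510 = 5.7490

y = -0.3894x + 5.7490


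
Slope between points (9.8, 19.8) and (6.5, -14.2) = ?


dy = -14.2 - 19.8 = -34.0
dx = 6.5 - 9.8 = -3.3
m = -34.0/(-3.3) = 10.3030

m = 10.3030


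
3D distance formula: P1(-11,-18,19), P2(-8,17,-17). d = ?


dx=3, dy=35, dz=-36
d = sqrt(9+1225+1296) = sqrt(2530) = 50.2991

50.2991


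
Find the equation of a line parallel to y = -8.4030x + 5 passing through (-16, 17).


Parallel lines have equal slopes.
m2 = -8.4030
b2 = 17 + 8.4030*(-16) = -117.4480

y = -8.4030x - 117.4480


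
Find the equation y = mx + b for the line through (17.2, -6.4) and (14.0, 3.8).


m = (10.2)/(-3.2) = -3.1875
b = y1 - m*x1 = -6.4 - (10.2*17.2)/(-3.2) = -6.4 + 54.8250 = 48.4250

y = -3.1875x + 48.4250


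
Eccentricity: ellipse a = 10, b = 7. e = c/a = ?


c = sqrt(100-49) = sqrt(51) = 7.1414
e = c/a = sqrt(51)/10 = 0.7141

e = 0.7141


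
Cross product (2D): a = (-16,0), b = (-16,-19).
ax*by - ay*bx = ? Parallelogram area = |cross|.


cross = -16*(-19) - 0*(-16) = 304 - 0 = 304
Parallelogram area = |304| = 304

cross = 304, parallelogram area = 304


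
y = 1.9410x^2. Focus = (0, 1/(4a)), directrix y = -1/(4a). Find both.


a = 1.9410
1/(4a) = 0.1288
Focus = (0, 0.1288)
Directrix: y = -0.1288

Focus = (0, 0.1288), Directrix: y = -0.1288


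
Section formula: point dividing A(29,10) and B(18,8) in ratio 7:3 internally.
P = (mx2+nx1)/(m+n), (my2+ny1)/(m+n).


Px = (7*18 + 3*29)/10 = 213/10 = 21.3000
Py = (7*8 + 3*10)/10 = 86/10 = 8.6000

P = (21.3000, 8.6000)


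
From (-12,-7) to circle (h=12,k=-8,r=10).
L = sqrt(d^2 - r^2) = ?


d = sqrt((-12-12)^2 + (-7+ 8)^2) = sqrt(576+1) = 24.0208
L = sqrt(577.0000 - 100) = sqrt(477.0000) = 21.8403

21.8403


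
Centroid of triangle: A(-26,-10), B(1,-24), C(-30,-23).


Gx = (-26+1- 30)/3 = -55/3 = -18.3333
Gy = (-10- 24- 23)/3 = -57/3 = -19.0000

G = (-18.3333, -19.0000)


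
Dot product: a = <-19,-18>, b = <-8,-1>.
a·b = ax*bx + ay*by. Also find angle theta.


a·b = -19*(-8) - 18*(-1) = 152 + 18 = 170
|a| = sqrt(361+324) = 26.1725
|b| = sqrt(64+1) = 8.0623
cos(theta) = 170/(sqrt(685)*sqrt(65)) = 170/sqrt(44525) = 0.805651
theta = arccos(170/sqrt(44525)) = 36.3268 degrees

a·b = 170, theta = 36.3268 deg


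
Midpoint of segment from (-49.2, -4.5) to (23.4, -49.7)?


Mx = (-49.2 + 23.4)/2 = -25.8/2 = -12.9000
My = (-4.5 - 49.7)/2 = -54.2/2 = -27.1000

(-12.9000, -27.1000)


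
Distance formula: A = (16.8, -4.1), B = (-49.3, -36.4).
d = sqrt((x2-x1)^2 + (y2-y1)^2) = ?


dx = -49.3 - 16.8 = -66.1
dy = -36.4 + 4.1 = -32.3
d = sqrt(4369.21 + 1043.29) = sqrt(5412.5) = 73.5697

73.5697


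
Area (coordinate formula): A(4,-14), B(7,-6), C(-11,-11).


4*(-6+ 11) = 20
7*(-11+ 14) = 21
-11*(-14+ 6) = 88
sum = 129
Area = |129|/2 = 64.5000

64.5000 sq units


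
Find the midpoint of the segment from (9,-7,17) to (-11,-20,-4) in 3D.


Mx = (9- 11)/2 = -1.0000
My = (-7- 20)/2 = -13.5000
Mz = (17- 4)/2 = 6.5000

M = (-1.0000, -13.5000, 6.5000)


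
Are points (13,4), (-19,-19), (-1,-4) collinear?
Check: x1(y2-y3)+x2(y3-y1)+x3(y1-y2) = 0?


13*(-19+ 4) - 19*(-4-4) - 1*(4+ 19)
= -195 + 152 - 23 = -66

No, not collinear (determinant = -66)


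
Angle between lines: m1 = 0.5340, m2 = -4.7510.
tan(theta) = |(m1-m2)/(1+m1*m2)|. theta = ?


m1-m2 = 5.285
1+m1*m2 = -1.537034
tan(theta) = |5.285/(-1.537034)| = 3.438441
theta = arctan(|5.285/(-1.537034)|) = 73.7840 degrees (acute angle)

73.7840 degrees


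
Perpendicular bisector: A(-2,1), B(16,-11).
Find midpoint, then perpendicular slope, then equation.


Midpoint = (7, -5)
Slope of AB = dy/dx = -12/18 = -0.6667
Perp slope = -dx/dy = 18/12 = 1.5000
b = My - (perp slope)*Mx = -5 + (18*7)/(-12) = -5 - 10.5000 = -15.5000

y = 1.5000x - 15.5000


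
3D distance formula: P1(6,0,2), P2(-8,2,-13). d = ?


dx=-14, dy=2, dz=-15
d = sqrt(196+4+225) = sqrt(425) = 20.6155

20.6155


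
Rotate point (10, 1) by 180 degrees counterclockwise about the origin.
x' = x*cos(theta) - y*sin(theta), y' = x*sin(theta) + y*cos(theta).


cos(180) = -1, sin(180) = 0
x' = 10*(-1) - 1*0 = -10
y' = 10*0 + 1*(-1) = -1

(-10, -1)


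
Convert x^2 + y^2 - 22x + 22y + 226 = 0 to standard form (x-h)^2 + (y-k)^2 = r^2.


h = -D/2 = 22/2 = 11
k = -E/2 = -22/2 = -11
r^2 = h^2 + k^2 - F = 121 + 121 - 226 = 16
r = 4

Center (11, -11), radius = 4


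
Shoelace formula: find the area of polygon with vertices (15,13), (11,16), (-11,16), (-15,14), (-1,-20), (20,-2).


sum(xi*y_{i+1}) = 15*16 + 11*16 - 11*14 - 15*(-20) - 1*(-2) + 20*13 = 824
sum(yi*x_{i+1}) = 13*11 + 16*(-11) + 16*(-15) + 14*(-1) - 20*20 - 2*15 = -717
Area = |824 + 717|/2 = 1541/2 = 770.5000

770.5000 sq units


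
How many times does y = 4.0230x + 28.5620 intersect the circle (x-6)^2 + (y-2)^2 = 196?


Substitute y = 4.0230x + 28.5620: (x-6)^2 + (4.0230x+28.5620-2)^2 = 196
Expand to Ax^2 + Bx + C = 0, where b-k = 26.562
A = 1+m^2 = 17.184529
B = 2(m(b-k) - h) = 2(4.0230*26.562 - 6) = 201.717852
C = h^2 + (b-k)^2 - r^2 = 36 + 705.539844 - 196 = 545.539844
disc = B^2-4AC = 40690.0918 - 37499.3811 = 3190.7107
disc > 0

2 intersection points


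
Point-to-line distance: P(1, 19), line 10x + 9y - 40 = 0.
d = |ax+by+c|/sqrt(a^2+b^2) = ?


|10*1 + 9*19 - 40| = |141| = 141
sqrt(100 + 81) = sqrt(181) = 13.4536
d = 141/sqrt(181) = 10.4804

10.4804


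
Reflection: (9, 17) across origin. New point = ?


Reflection rule for origin: (-x, -y)
(9, 17) -> (-9, -17)

(-9, -17)


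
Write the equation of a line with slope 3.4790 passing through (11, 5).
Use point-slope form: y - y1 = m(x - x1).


y - 5 = 3.4790(x - 11)
y = 3.4790x + 5 - 3.4790*11
y = 3.4790x - 33.2690

y = 3.4790x - 33.2690


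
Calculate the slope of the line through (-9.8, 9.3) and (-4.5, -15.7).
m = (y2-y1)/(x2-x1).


dy = -15.7 - 9.3 = -25.0
dx = -4.5 + 9.8 = 5.3
m = -25.0/5.3 = -4.7170

m = -4.7170


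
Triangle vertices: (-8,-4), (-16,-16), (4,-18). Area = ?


-8*(-16+ 18) = -16
-16*(-18+ 4) = 224
4*(-4+ 16) = 48
sum = 256
Area = |256|/2 = 128.0000

128.0000 sq units


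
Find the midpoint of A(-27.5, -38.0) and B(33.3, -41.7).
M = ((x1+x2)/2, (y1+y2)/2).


Mx = (-27.5 + 33.3)/2 = 5.8/2 = 2.9000
My = (-38.0 - 41.7)/2 = -79.7/2 = -39.8500

(2.9000, -39.8500)


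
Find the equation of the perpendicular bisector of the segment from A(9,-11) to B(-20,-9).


Midpoint = (-5.5, -10)
Slope of AB = dy/dx = 2/(-29) = -0.0690
Perp slope = -dx/dy = 29/2 = 14.5000
b = My - (perp slope)*Mx = -10 + (-29*(-5.5))/2 = -10 + 79.7500 = 69.7500

y = 14.5000x + 69.7500


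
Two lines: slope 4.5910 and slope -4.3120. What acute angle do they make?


m1-m2 = 8.903
1+m1*m2 = -18.796392
tan(theta) = |8.903/(-18.796392)| = 0.473655
theta = arctan(|8.903/(-18.796392)|) = 25.3448 degrees (acute angle)

25.3448 degrees


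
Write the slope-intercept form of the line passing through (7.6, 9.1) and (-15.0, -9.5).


m = (-18.6)/(-22.6) = 0.8230
b = y1 - m*x1 = 9.1 - (-18.6*7.6)/(-22.6) = 9.1 - 6.2549 = 2.8451

y = 0.8230x + 2.8451


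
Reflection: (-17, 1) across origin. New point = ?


Reflection rule for origin: (-x, -y)
(-17, 1) -> (17, -1)

(17, -1)


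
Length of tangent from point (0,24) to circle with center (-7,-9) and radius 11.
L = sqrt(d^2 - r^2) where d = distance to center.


d = sqrt((0+ 7)^2 + (24+ 9)^2) = sqrt(49+1089) = 33.7343
L = sqrt(1138.0000 - 121) = sqrt(1017.0000) = 31.8904

31.8904


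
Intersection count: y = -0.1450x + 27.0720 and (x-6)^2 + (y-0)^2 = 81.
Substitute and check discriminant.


Substitute y = -0.1450x + 27.0720: (x-6)^2 + (-0.1450x+27.0720-0)^2 = 81
Expand to Ax^2 + Bx + C = 0, where b-k = 27.072
A = 1+m^2 = 1.021025
B = 2(m(b-k) - h) = 2(-0.1450*27.072 - 6) = -19.85088
C = h^2 + (b-k)^2 - r^2 = 36 + 732.893184 - 81 = 687.893184
disc = B^2-4AC = 394.0574 - 2809.4246 = -2415.3672
disc < 0

0 intersection points


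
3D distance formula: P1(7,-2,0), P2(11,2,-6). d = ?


dx=4, dy=4, dz=-6
d = sqrt(16+16+36) = sqrt(68) = 8.2462

8.2462


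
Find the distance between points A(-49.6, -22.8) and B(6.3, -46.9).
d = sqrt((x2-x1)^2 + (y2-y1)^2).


dx = 6.3 + 49.6 = 55.9
dy = -46.9 + 22.8 = -24.1
d = sqrt(3124.81 + 580.81) = sqrt(3705.62) = 60.8738

60.8738


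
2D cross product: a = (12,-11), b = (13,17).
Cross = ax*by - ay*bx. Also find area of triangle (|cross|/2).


cross = 12*17 + 11*13 = 204 + 143 = 347
Triangle area = |347|/2 = 347/2 = 173.5000

cross = 347, triangle area = 173.5000


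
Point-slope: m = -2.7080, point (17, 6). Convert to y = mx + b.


y - 6 = -2.7080(x - 17)
y = -2.7080x + 6 + 2.7080*17
y = -2.7080x + 52.0360

y = -2.7080x + 52.0360


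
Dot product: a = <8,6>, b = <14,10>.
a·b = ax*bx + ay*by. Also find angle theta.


a·b = 8*14 + 6*10 = 112 + 60 = 172
|a| = sqrt(64+36) = 10.0000
|b| = sqrt(196+100) = 17.2047
cos(theta) = 172/(sqrt(100)*sqrt(296)) = 172/sqrt(29600) = 0.999730
theta = arccos(172/sqrt(29600)) = 1.3322 degrees

a·b = 172, theta = 1.3322 deg


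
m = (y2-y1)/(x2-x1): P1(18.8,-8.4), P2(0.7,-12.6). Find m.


dy = -12.6 + 8.4 = -4.2
dx = 0.7 - 18.8 = -18.1
m = -4.2/(-18.1) = 0.2320

m = 0.2320


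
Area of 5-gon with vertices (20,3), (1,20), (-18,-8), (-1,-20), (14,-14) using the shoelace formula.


sum(xi*y_{i+1}) = 20*20 + 1*(-8) - 18*(-20) - 1*(-14) + 14*3 = 808
sum(yi*x_{i+1}) = 3*1 + 20*(-18) - 8*(-1) - 20*14 - 14*20 = -909
Area = |808 + 909|/2 = 1717/2 = 858.5000

858.5000 sq units


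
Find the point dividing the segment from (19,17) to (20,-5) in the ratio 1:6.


Px = (1*20 + 6*19)/7 = 134/7 = 19.1429
Py = (1*(-5) + 6*17)/7 = 97/7 = 13.8571

P = (19.1429, 13.8571)


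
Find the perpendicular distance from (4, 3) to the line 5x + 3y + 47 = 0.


|5*4 + 3*3 + 47| = |76| = 76
sqrt(25 + 9) = sqrt(34) = 5.8310
d = 76/sqrt(34) = 13.0339

13.0339


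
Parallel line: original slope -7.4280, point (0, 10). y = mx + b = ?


Parallel lines have equal slopes.
m2 = -7.4280
b2 = 10 + 7.4280*0 = 10.0000

y = -7.4280x + 10.0000


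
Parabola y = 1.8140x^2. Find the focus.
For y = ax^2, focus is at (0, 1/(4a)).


a = 1.8140
4a = 7.2560
focus = (0, 1/7.2560) = (0, 0.1378)

Focus = (0, 0.1378)


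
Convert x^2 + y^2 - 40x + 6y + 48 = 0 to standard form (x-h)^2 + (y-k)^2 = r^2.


h = -D/2 = 40/2 = 20
k = -E/2 = -6/2 = -3
r^2 = h^2 + k^2 - F = 400 + 9 - 48 = 361
r = 19

Center (20, -3), radius = 19


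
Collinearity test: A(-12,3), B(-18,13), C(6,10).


-12*(13-10) - 18*(10-3) + 6*(3-13)
= -36 - 126 - 60 = -222

No, not collinear (determinant = -222)


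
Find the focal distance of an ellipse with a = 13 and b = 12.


c^2 = 13^2 - 12^2 = 169 - 144 = 25
c = sqrt(25) = 5.0000

c = 5.0000


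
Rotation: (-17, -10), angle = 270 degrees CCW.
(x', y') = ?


cos(270) = 0, sin(270) = -1
x' = -17*0 + 10*(-1) = -10
y' = -17*(-1) - 10*0 = 17

(-10, 17)


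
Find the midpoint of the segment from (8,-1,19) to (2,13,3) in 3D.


Mx = (8+2)/2 = 5.0000
My = (-1+13)/2 = 6.0000
Mz = (19+3)/2 = 11.0000

M = (5.0000, 6.0000, 11.0000)


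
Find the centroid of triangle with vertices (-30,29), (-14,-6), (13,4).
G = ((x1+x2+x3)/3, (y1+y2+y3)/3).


Gx = (-30- 14+13)/3 = -31/3 = -10.3333
Gy = (29- 6+4)/3 = 27/3 = 9.0000

G = (-10.3333, 9.0000)


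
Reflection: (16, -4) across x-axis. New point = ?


Reflection rule for x-axis: (x, -y)
(16, -4) -> (16, 4)

(16, 4)


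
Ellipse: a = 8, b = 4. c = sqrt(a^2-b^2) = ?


c^2 = 8^2 - 4^2 = 64 - 16 = 48
c = sqrt(48) = 6.9282

c = 6.9282


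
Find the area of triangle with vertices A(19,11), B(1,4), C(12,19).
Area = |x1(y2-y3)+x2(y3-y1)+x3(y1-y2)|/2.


19*(4-19) = -285
1*(19-11) = 8
12*(11-4) = 84
sum = -193
Area = |-193|/2 = 96.5000

96.5000 sq units


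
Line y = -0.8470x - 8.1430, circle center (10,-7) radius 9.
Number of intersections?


Substitute y = -0.8470x - 8.1430: (x-10)^2 + (-0.8470x- 8.1430+ 7)^2 = 81
Expand to Ax^2 + Bx + C = 0, where b-k = -1.143
A = 1+m^2 = 1.717409
B = 2(m(b-k) - h) = 2(-0.8470*(-1.143) - 10) = -18.063758
C = h^2 + (b-k)^2 - r^2 = 100 + 1.306449 - 81 = 20.306449
disc = B^2-4AC = 326.2994 - 139.4979 = 186.8015
disc > 0

2 intersection points


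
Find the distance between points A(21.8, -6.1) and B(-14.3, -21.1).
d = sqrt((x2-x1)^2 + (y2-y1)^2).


dx = -14.3 - 21.8 = -36.1
dy = -21.1 + 6.1 = -15
d = sqrt(1303.21 + 225) = sqrt(1528.21) = 39.0923

39.0923


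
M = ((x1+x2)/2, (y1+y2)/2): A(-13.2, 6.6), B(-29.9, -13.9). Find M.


Mx = (-13.2 - 29.9)/2 = -43.1/2 = -21.5500
My = (6.6 - 13.9)/2 = -7.3/2 = -3.6500

(-21.5500, -3.6500)


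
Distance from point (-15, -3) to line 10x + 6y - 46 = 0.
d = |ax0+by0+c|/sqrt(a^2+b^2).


|10*(-15) + 6*(-3) - 46| = |-214| = 214
sqrt(100 + 36) = sqrt(136) = 11.6619
d = 214/sqrt(136) = 18.3503

18.3503


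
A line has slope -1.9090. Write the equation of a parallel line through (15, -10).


Parallel lines have equal slopes.
m2 = -1.9090
b2 = -10 + 1.9090*15 = 18.6350

y = -1.9090x + 18.6350


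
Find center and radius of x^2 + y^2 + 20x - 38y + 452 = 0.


h = -D/2 = -20/2 = -10
k = -E/2 = 38/2 = 19
r^2 = h^2 + k^2 - F = 100 + 361 - 452 = 9
r = 3

Center (-10, 19), radius = 3


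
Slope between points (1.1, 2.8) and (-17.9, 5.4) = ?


dy = 5.4 - 2.8 = 2.6
dx = -17.9 - 1.1 = -19.0
m = 2.6/(-19.0) = -0.1368

m = -0.1368


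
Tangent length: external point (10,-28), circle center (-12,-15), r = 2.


d = sqrt((10+ 12)^2 + (-28+ 15)^2) = sqrt(484+169) = 25.5539
L = sqrt(653.0000 - 4) = sqrt(649.0000) = 25.4755

25.4755


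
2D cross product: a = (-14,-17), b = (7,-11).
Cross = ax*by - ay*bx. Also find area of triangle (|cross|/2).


cross = -14*(-11) + 17*7 = 154 + 119 = 273
Triangle area = |273|/2 = 273/2 = 136.5000

cross = 273, triangle area = 136.5000


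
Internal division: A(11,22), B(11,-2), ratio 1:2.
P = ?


Px = (1*11 + 2*11)/3 = 33/3 = 11.0000
Py = (1*(-2) + 2*22)/3 = 42/3 = 14.0000

P = (11.0000, 14.0000)


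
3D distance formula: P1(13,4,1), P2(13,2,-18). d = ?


dx=0, dy=-2, dz=-19
d = sqrt(0+4+361) = sqrt(365) = 19.1050

19.1050


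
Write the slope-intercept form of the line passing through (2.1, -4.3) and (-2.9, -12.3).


m = (-8.0)/(-5.0) = 1.6000
b = y1 - m*x1 = -4.3 - (-8.0*2.1)/(-5.0) = -4.3 - 3.3600 = -7.6600

y = 1.6000x - 7.6600


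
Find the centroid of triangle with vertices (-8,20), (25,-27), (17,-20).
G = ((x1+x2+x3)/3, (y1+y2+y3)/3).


Gx = (-8+25+17)/3 = 34/3 = 11.3333
Gy = (20- 27- 20)/3 = -27/3 = -9.0000

G = (11.3333, -9.0000)


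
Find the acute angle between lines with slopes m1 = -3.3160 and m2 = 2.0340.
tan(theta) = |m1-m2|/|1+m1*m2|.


m1-m2 = -5.35
1+m1*m2 = -5.744744
tan(theta) = |-5.35/(-5.744744)| = 0.931286
theta = arctan(|-5.35/(-5.744744)|) = 42.9623 degrees (acute angle)

42.9623 degrees


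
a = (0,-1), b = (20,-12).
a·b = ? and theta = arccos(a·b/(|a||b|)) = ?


a·b = 0*20 - 1*(-12) = 0 + 12 = 12
|a| = sqrt(0+1) = 1.0000
|b| = sqrt(400+144) = 23.3238
cos(theta) = 12/(sqrt(1)*sqrt(544)) = 12/sqrt(544) = 0.514496
theta = arccos(12/sqrt(544)) = 59.0362 degrees

a·b = 12, theta = 59.0362 deg


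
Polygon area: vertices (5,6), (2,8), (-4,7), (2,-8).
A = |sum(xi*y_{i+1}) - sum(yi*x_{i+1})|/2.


sum(xi*y_{i+1}) = 5*8 + 2*7 - 4*(-8) + 2*6 = 98
sum(yi*x_{i+1}) = 6*2 + 8*(-4) + 7*2 - 8*5 = -46
Area = |98 + 46|/2 = 144/2 = 72.0000

72.0000 sq units


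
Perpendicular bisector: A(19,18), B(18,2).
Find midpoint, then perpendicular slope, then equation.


Midpoint = (18.5, 10)
Slope of AB = dy/dx = -16/(-1) = 16.0000
Perp slope = -dx/dy = -1/16 = -0.0625
b = My - (perp slope)*Mx = 10 + (-1*18.5)/(-16) = 10 + 1.1562 = 11.1562

y = -0.0625x + 11.1562


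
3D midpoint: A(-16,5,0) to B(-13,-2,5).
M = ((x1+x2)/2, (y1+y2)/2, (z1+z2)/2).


Mx = (-16- 13)/2 = -14.5000
My = (5- 2)/2 = 1.5000
Mz = (0+5)/2 = 2.5000

M = (-14.5000, 1.5000, 2.5000)


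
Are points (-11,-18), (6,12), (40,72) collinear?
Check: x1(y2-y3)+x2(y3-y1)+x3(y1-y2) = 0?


-11*(12-72) + 6*(72+ 18) + 40*(-18-12)
= 660 + 540 - 1200 = 0

Yes, collinear (determinant = 0)


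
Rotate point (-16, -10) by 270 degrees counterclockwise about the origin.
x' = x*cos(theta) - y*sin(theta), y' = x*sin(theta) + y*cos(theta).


cos(270) = 0, sin(270) = -1
x' = -16*0 + 10*(-1) = -10
y' = -16*(-1) - 10*0 = 16

(-10, 16)


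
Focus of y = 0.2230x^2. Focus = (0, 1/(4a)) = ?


a = 0.2230
4a = 0.8920
focus = (0, 1/0.8920) = (0, 1.1211)

Focus = (0, 1.1211)


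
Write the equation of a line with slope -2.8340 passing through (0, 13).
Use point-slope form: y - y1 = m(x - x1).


y - 13 = -2.8340(x - 0)
y = -2.8340x + 13 + 2.8340*0
y = -2.8340x + 13.0000

y = -2.8340x + 13.0000


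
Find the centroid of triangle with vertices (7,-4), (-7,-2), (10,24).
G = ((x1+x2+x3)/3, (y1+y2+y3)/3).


Gx = (7- 7+10)/3 = 10/3 = 3.3333
Gy = (-4- 2+24)/3 = 18/3 = 6.0000

G = (3.3333, 6.0000)


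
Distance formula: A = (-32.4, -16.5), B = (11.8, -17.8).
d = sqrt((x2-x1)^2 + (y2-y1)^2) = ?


dx = 11.8 + 32.4 = 44.2
dy = -17.8 + 16.5 = -1.3
d = sqrt(1953.64 + 1.69) = sqrt(1955.33) = 44.2191

44.2191


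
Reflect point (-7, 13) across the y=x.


Reflection rule for y=x: (y, x)
(-7, 13) -> (13, -7)

(13, -7)


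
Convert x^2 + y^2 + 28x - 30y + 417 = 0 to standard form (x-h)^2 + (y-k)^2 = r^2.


h = -D/2 = -28/2 = -14
k = -E/2 = 30/2 = 15
r^2 = h^2 + k^2 - F = 196 + 225 - 417 = 4
r = 2

Center (-14, 15), radius = 2


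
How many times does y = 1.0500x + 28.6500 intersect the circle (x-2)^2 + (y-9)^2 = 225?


Substitute y = 1.0500x + 28.6500: (x-2)^2 + (1.0500x+28.6500-9)^2 = 225
Expand to Ax^2 + Bx + C = 0, where b-k = 19.65
A = 1+m^2 = 2.1025
B = 2(m(b-k) - h) = 2(1.0500*19.65 - 2) = 37.265
C = h^2 + (b-k)^2 - r^2 = 4 + 386.1225 - 225 = 165.1225
disc = B^2-4AC = 1388.6802 - 1388.6802 = 0
disc = 0

1 intersection point (tangent)


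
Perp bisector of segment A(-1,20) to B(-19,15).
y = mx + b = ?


Midpoint = (-10, 17.5)
Slope of AB = dy/dx = -5/(-18) = 0.2778
Perp slope = -dx/dy = -18/5 = -3.6000
b = My - (perp slope)*Mx = 17.5 + (-18*(-10))/(-5) = 17.5 - 36.0000 = -18.5000

y = -3.6000x - 18.5000


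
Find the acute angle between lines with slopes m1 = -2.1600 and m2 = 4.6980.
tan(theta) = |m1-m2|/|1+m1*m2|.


m1-m2 = -6.858
1+m1*m2 = -9.14768
tan(theta) = |-6.858/(-9.14768)| = 0.749698
theta = arctan(|-6.858/(-9.14768)|) = 36.8588 degrees (acute angle)

36.8588 degrees


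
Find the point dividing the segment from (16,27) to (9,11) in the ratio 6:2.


Px = (6*9 + 2*16)/8 = 86/8 = 10.7500
Py = (6*11 + 2*27)/8 = 120/8 = 15.0000

P = (10.7500, 15.0000)


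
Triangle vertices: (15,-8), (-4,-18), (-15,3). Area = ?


15*(-18-3) = -315
-4*(3+ 8) = -44
-15*(-8+ 18) = -150
sum = -509
Area = |-509|/2 = 254.5000

254.5000 sq units


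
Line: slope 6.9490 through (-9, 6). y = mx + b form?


y - 6 = 6.9490(x + 9)
y = 6.9490x + 6 - 6.9490*(-9)
y = 6.9490x + 68.5410

y = 6.9490x + 68.5410


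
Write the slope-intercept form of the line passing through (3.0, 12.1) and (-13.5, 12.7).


m = (0.6)/(-16.5) = -0.0364
b = y1 - m*x1 = 12.1 - (0.6*3.0)/(-16.5) = 12.1 + 0.1091 = 12.2091

y = -0.0364x + 12.2091


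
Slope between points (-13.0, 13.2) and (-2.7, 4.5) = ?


dy = 4.5 - 13.2 = -8.7
dx = -2.7 + 13.0 = 10.3
m = -8.7/10.3 = -0.8447

m = -0.8447


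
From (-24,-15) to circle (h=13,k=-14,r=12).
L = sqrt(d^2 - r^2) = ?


d = sqrt((-24-13)^2 + (-15+ 14)^2) = sqrt(1369+1) = 37.0135
L = sqrt(1370.0000 - 144) = sqrt(1226.0000) = 35.0143

35.0143


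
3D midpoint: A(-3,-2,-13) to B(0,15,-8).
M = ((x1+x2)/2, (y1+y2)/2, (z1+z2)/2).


Mx = (-3+0)/2 = -1.5000
My = (-2+15)/2 = 6.5000
Mz = (-13- 8)/2 = -10.5000

M = (-1.5000, 6.5000, -10.5000)


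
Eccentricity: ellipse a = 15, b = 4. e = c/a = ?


c = sqrt(225-16) = sqrt(209) = 14.4568
e = c/a = sqrt(209)/15 = 0.9638

e = 0.9638


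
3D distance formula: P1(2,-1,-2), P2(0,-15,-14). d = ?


dx=-2, dy=-14, dz=-12
d = sqrt(4+196+144) = sqrt(344) = 18.5472

18.5472


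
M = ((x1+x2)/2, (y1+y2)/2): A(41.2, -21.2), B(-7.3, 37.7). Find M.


Mx = (41.2 - 7.3)/2 = 33.9/2 = 16.9500
My = (-21.2 + 37.7)/2 = 16.5/2 = 8.2500

(16.9500, 8.2500)


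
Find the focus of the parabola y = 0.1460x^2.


a = 0.1460
4a = 0.5840
focus = (0, 1/0.5840) = (0, 1.7123)

Focus = (0, 1.7123)


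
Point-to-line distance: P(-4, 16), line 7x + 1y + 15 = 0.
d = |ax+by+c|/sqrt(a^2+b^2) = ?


|7*(-4) + 1*16 + 15| = |3| = 3
sqrt(49 + 1) = sqrt(50) = 7.0711
d = 3/sqrt(50) = 0.4243

0.4243


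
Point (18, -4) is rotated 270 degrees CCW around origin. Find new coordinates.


cos(270) = 0, sin(270) = -1
x' = 18*0 + 4*(-1) = -4
y' = 18*(-1) - 4*0 = -18

(-4, -18)


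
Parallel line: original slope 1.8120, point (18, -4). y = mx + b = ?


Parallel lines have equal slopes.
m2 = 1.8120
b2 = -4 - 1.8120*18 = -36.6160

y = 1.8120x - 36.6160


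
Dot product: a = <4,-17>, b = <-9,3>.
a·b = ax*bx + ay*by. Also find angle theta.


a·b = 4*(-9) - 17*3 = -36 - 51 = -87
|a| = sqrt(16+289) = 17.4642
|b| = sqrt(81+9) = 9.4868
cos(theta) = -87/(sqrt(305)*sqrt(90)) = -87/sqrt(27450) = -0.525107
theta = arccos(-87/sqrt(27450)) = 121.6755 degrees

a·b = -87, theta = 121.6755 deg


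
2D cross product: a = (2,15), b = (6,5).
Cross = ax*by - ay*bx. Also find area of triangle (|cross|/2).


cross = 2*5 - 15*6 = 10 - 90 = -80
Triangle area = |-80|/2 = 80/2 = 40.0000

cross = -80, triangle area = 40.0000


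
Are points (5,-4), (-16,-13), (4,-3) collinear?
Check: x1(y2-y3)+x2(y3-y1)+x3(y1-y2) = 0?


5*(-13+ 3) - 16*(-3+ 4) + 4*(-4+ 13)
= -50 - 16 + 36 = -30

No, not collinear (determinant = -30)


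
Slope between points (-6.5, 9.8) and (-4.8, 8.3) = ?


dy = 8.3 - 9.8 = -1.5
dx = -4.8 + 6.5 = 1.7
m = -1.5/1.7 = -0.8824

m = -0.8824


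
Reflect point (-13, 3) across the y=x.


Reflection rule for y=x: (y, x)
(-13, 3) -> (3, -13)

(3, -13)


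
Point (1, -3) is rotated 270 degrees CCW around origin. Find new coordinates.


cos(270) = 0, sin(270) = -1
x' = 1*0 + 3*(-1) = -3
y' = 1*(-1) - 3*0 = -1

(-3, -1)


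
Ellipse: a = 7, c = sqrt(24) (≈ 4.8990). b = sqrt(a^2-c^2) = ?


b^2 = 7^2 - (sqrt(24))^2 = 49 - 24 = 25
b = sqrt(25) = 5

b = 5


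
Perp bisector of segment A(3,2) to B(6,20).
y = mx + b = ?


Midpoint = (4.5, 11)
Slope of AB = dy/dx = 18/3 = 6.0000
Perp slope = -dx/dy = -3/18 = -0.1667
b = My - (perp slope)*Mx = 11 + (3*4.5)/18 = 11 + 0.7500 = 11.7500

y = -0.1667x + 11.7500


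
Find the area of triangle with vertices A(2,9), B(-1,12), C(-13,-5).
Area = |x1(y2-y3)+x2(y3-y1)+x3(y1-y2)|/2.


2*(12+ 5) = 34
-1*(-5-9) = 14
-13*(9-12) = 39
sum = 87
Area = |87|/2 = 43.5000

43.5000 sq units


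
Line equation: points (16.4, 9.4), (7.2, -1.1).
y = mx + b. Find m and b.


m = (-10.5)/(-9.2) = 1.1413
b = y1 - m*x1 = 9.4 - (-10.5*16.4)/(-9.2) = 9.4 - 18.7174 = -9.3174

y = 1.1413x - 9.3174


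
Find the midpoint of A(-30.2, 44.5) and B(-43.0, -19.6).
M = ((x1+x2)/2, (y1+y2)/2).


Mx = (-30.2 - 43.0)/2 = -73.2/2 = -36.6000
My = (44.5 - 19.6)/2 = 24.9/2 = 12.4500

(-36.6000, 12.4500)


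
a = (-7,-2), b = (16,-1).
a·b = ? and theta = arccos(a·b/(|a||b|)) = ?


a·b = -7*16 - 2*(-1) = -112 + 2 = -110
|a| = sqrt(49+4) = 7.2801
|b| = sqrt(256+1) = 16.0312
cos(theta) = -110/(sqrt(53)*sqrt(257)) = -110/sqrt(13621) = -0.942515
theta = arccos(-110/sqrt(13621)) = 160.4783 degrees

a·b = -110, theta = 160.4783 deg


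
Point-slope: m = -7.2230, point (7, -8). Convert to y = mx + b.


y + 8 = -7.2230(x - 7)
y = -7.2230x - 8 + 7.2230*7
y = -7.2230x + 42.5610

y = -7.2230x + 42.5610


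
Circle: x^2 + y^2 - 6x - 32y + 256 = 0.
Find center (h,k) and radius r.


h = -D/2 = 6/2 = 3
k = -E/2 = 32/2 = 16
r^2 = h^2 + k^2 - F = 9 + 256 - 256 = 9
r = 3

Center (3, 16), radius = 3


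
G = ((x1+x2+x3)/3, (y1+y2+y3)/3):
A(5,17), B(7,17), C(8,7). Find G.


Gx = (5+7+8)/3 = 20/3 = 6.6667
Gy = (17+17+7)/3 = 41/3 = 13.6667

G = (6.6667, 13.6667)


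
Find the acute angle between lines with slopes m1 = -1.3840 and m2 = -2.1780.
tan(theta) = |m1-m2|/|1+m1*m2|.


m1-m2 = 0.794
1+m1*m2 = 4.014352
tan(theta) = |0.794/4.014352| = 0.197790
theta = arctan(|0.794/4.014352|) = 11.1881 degrees (acute angle)

11.1881 degrees


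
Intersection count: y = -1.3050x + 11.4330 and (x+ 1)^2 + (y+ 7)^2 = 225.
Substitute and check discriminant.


Substitute y = -1.3050x + 11.4330: (x+ 1)^2 + (-1.3050x+11.4330+ 7)^2 = 225
Expand to Ax^2 + Bx + C = 0, where b-k = 18.433
A = 1+m^2 = 2.703025
B = 2(m(b-k) - h) = 2(-1.3050*18.433 + 1) = -46.11013
C = h^2 + (b-k)^2 - r^2 = 1 + 339.775489 - 225 = 115.775489
disc = B^2-4AC = 2126.1441 - 1251.7762 = 874.3679
disc > 0

2 intersection points


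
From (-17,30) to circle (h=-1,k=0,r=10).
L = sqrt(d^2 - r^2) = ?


d = sqrt((-17+ 1)^2 + (30-0)^2) = sqrt(256+900) = 34.0000
L = sqrt(1156.0000 - 100) = sqrt(1056.0000) = 32.4962

32.4962


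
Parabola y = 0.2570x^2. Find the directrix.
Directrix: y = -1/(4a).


a = 0.2570
1/(4a) = 0.9728
directrix: y = -0.9728 = -0.9728

y = -0.9728


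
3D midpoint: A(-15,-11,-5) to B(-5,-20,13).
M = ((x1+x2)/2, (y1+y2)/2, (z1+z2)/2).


Mx = (-15- 5)/2 = -10.0000
My = (-11- 20)/2 = -15.5000
Mz = (-5+13)/2 = 4.0000

M = (-10.0000, -15.5000, 4.0000)


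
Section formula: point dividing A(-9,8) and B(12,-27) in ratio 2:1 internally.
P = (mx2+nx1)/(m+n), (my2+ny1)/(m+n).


Px = (2*12 + 1*(-9))/3 = 15/3 = 5.0000
Py = (2*(-27) + 1*8)/3 = -46/3 = -15.3333

P = (5.0000, -15.3333)


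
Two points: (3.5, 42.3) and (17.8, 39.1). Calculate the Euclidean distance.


dx = 17.8 - 3.5 = 14.3
dy = 39.1 - 42.3 = -3.2
d = sqrt(204.49 + 10.24) = sqrt(214.73) = 14.6537

14.6537


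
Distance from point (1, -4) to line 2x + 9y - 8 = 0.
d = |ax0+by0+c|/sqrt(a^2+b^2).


|2*1 + 9*(-4) - 8| = |-42| = 42
sqrt(4 + 81) = sqrt(85) = 9.2195
d = 42/sqrt(85) = 4.5555

4.5555


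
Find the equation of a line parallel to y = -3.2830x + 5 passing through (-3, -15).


Parallel lines have equal slopes.
m2 = -3.2830
b2 = -15 + 3.2830*(-3) = -24.8490

y = -3.2830x - 24.8490


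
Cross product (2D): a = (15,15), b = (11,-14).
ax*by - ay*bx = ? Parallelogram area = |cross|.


cross = 15*(-14) - 15*11 = -210 - 165 = -375
Parallelogram area = |-375| = 375

cross = -375, parallelogram area = 375


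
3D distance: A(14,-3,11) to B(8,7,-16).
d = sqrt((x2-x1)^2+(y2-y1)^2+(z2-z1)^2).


dx=-6, dy=10, dz=-27
d = sqrt(36+100+729) = sqrt(865) = 29.4109

29.4109


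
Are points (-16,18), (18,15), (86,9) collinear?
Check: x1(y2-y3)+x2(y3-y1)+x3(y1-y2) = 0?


-16*(15-9) + 18*(9-18) + 86*(18-15)
= -96 - 162 + 258 = 0

Yes, collinear (determinant = 0)


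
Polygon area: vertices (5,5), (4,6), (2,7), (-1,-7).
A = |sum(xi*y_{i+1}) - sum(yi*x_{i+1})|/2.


sum(xi*y_{i+1}) = 5*6 + 4*7 + 2*(-7) - 1*5 = 39
sum(yi*x_{i+1}) = 5*4 + 6*2 + 7*(-1) - 7*5 = -10
Area = |39 + 10|/2 = 49/2 = 24.5000

24.5000 sq units


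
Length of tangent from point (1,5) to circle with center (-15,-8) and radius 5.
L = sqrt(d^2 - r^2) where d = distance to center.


d = sqrt((1+ 15)^2 + (5+ 8)^2) = sqrt(256+169) = 20.6155
L = sqrt(425.0000 - 25) = sqrt(400.0000) = 20.0000

20.0000


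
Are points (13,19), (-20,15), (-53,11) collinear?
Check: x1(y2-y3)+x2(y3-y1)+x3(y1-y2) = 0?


13*(15-11) - 20*(11-19) - 53*(19-15)
= 52 + 160 - 212 = 0

Yes, collinear (determinant = 0)


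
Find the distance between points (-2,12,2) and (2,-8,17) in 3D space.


dx=4, dy=-20, dz=15
d = sqrt(16+400+225) = sqrt(641) = 25.3180

25.3180


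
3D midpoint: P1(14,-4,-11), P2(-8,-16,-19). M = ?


Mx = (14- 8)/2 = 3.0000
My = (-4- 16)/2 = -10.0000
Mz = (-11- 19)/2 = -15.0000

M = (3.0000, -10.0000, -15.0000)


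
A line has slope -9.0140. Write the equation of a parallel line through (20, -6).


Parallel lines have equal slopes.
m2 = -9.0140
b2 = -6 + 9.0140*20 = 174.2800

y = -9.0140x + 174.2800


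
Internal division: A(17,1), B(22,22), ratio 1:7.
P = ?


Px = (1*22 + 7*17)/8 = 141/8 = 17.6250
Py = (1*22 + 7*1)/8 = 29/8 = 3.6250

P = (17.6250, 3.6250)


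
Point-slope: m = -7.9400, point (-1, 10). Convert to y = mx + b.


y - 10 = -7.9400(x + 1)
y = -7.9400x + 10 + 7.9400*(-1)
y = -7.9400x + 2.0600

y = -7.9400x + 2.0600


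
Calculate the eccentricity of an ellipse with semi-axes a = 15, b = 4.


c = sqrt(225-16) = sqrt(209) = 14.4568
e = c/a = sqrt(209)/15 = 0.9638

e = 0.9638


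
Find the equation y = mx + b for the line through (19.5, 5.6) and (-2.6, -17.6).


m = (-23.2)/(-22.1) = 1.0498
b = y1 - m*x1 = 5.6 - (-23.2*19.5)/(-22.1) = 5.6 - 20.4706 = -14.8706

y = 1.0498x - 14.8706


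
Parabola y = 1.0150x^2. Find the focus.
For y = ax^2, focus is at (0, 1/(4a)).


a = 1.0150
4a = 4.0600
focus = (0, 1/4.0600) = (0, 0.2463)

Focus = (0, 0.2463)


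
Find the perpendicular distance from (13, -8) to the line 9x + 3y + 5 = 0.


|9*13 + 3*(-8) + 5| = |98| = 98
sqrt(81 + 9) = sqrt(90) = 9.4868
d = 98/sqrt(90) = 10.3301

10.3301


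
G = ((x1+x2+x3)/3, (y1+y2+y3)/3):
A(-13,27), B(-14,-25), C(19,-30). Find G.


Gx = (-13- 14+19)/3 = -8/3 = -2.6667
Gy = (27- 25- 30)/3 = -28/3 = -9.3333

G = (-2.6667, -9.3333)


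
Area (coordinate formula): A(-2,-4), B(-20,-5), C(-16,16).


-2*(-5-16) = 42
-20*(16+ 4) = -400
-16*(-4+ 5) = -16
sum = -374
Area = |-374|/2 = 187.0000

187.0000 sq units


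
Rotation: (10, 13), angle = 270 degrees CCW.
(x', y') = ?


cos(270) = 0, sin(270) = -1
x' = 10*0 - 13*(-1) = 13
y' = 10*(-1) + 13*0 = -10

(13, -10)


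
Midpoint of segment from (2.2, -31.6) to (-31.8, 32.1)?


Mx = (2.2 - 31.8)/2 = -29.6/2 = -14.8000
My = (-31.6 + 32.1)/2 = 0.5/2 = 0.2500

(-14.8000, 0.2500)


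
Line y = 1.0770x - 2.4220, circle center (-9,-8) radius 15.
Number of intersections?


Substitute y = 1.0770x - 2.4220: (x+ 9)^2 + (1.0770x- 2.4220+ 8)^2 = 225
Expand to Ax^2 + Bx + C = 0, where b-k = 5.578
A = 1+m^2 = 2.159929
B = 2(m(b-k) - h) = 2(1.0770*5.578 + 9) = 30.015012
C = h^2 + (b-k)^2 - r^2 = 81 + 31.114084 - 225 = -112.885916
disc = B^2-4AC = 900.9009 + 975.3023 = 1876.2032
disc > 0

2 intersection points


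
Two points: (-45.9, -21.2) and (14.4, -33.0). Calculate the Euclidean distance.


dx = 14.4 + 45.9 = 60.3
dy = -33.0 + 21.2 = -11.8
d = sqrt(3636.09 + 139.24) = sqrt(3775.33) = 61.4437

61.4437


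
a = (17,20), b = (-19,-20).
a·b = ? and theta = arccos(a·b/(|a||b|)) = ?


a·b = 17*(-19) + 20*(-20) = -323 - 400 = -723
|a| = sqrt(289+400) = 26.2488
|b| = sqrt(361+400) = 27.5862
cos(theta) = -723/(sqrt(689)*sqrt(761)) = -723/sqrt(524329) = -0.998473
theta = arccos(-723/sqrt(524329)) = 176.8333 degrees

a·b = -723, theta = 176.8333 deg


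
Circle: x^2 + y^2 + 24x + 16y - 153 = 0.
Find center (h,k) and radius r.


h = -D/2 = -24/2 = -12
k = -E/2 = -16/2 = -8
r^2 = h^2 + k^2 - F = 144 + 64 + 153 = 361
r = 19

Center (-12, -8), radius = 19


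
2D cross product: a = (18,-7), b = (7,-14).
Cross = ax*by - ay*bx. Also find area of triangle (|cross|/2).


cross = 18*(-14) + 7*7 = -252 + 49 = -203
Triangle area = |-203|/2 = 203/2 = 101.5000

cross = -203, triangle area = 101.5000


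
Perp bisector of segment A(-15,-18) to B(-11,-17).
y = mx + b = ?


Midpoint = (-13, -17.5)
Slope of AB = dy/dx = 1/4 = 0.2500
Perp slope = -dx/dy = -4/1 = -4.0000
b = My - (perp slope)*Mx = -17.5 + (4*(-13))/1 = -17.5 - 52.0000 = -69.5000

y = -4.0000x - 69.5000


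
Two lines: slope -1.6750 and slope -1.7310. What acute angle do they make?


m1-m2 = 0.056
1+m1*m2 = 3.899425
tan(theta) = |0.056/3.899425| = 0.014361
theta = arctan(|0.056/3.899425|) = 0.8228 degrees (acute angle)

0.8228 degrees


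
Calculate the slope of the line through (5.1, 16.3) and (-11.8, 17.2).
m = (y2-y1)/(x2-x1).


dy = 17.2 - 16.3 = 0.9
dx = -11.8 - 5.1 = -16.9
m = 0.9/(-16.9) = -0.0533

m = -0.0533


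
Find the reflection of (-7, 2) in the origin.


Reflection rule for origin: (-x, -y)
(-7, 2) -> (7, -2)

(7, -2)


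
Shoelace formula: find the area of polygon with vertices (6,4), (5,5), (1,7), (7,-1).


sum(xi*y_{i+1}) = 6*5 + 5*7 + 1*(-1) + 7*4 = 92
sum(yi*x_{i+1}) = 4*5 + 5*1 + 7*7 - 1*6 = 68
Area = |92 - 68|/2 = 24/2 = 12.0000

12.0000 sq units
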